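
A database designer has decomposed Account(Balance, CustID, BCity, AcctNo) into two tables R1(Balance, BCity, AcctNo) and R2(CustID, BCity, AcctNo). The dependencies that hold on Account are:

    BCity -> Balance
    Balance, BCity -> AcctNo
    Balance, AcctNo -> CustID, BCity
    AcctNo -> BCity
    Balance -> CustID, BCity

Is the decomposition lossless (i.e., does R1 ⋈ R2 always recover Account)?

Common attributes: R1 ∩ R2 = {BCity, AcctNo}.
Closure of {BCity, AcctNo}: BCity → Balance applies, adding Balance; Balance, AcctNo → CustID, BCity applies, adding CustID. So (BCity, AcctNo)⁺ = {Balance, CustID, BCity, AcctNo}.
This closure contains every attribute of R1, so R1 ∩ R2 → R1. The join is lossless.

Yes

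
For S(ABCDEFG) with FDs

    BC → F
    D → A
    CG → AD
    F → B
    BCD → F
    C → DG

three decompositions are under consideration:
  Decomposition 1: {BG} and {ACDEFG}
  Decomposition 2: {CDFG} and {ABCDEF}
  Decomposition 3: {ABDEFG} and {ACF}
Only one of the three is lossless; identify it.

Decomposition 2

Decomposition 1: common = {G}, closure = {G} → lossy.
Decomposition 2: common = {CDF}, closure = {ABCDFG} → lossless.
Decomposition 3: common = {AF}, closure = {ABF} → lossy.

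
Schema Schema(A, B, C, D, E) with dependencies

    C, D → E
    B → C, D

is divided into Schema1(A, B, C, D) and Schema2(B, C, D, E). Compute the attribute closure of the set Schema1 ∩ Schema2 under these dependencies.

Schema1 ∩ Schema2 = {B, C, D}.
C, D → E applies, adding E
Closure: {B, C, D, E}.

B, C, D, E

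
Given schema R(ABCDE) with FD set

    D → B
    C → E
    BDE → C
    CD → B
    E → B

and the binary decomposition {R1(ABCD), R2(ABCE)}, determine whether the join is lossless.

Common attributes: R1 ∩ R2 = {ABC}.
Closure of {ABC}: C → E applies, adding E. So (ABC)⁺ = {ABCE}.
This closure contains every attribute of R2, so R1 ∩ R2 → R2. The join is lossless.

Yes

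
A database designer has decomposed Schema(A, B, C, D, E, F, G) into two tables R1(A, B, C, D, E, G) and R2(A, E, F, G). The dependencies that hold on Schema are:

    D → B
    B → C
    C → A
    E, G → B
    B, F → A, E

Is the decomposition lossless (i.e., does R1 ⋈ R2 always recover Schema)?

Common attributes: R1 ∩ R2 = {A, E, G}.
Closure of {A, E, G}: E, G → B applies, adding B; B → C applies, adding C. So (A, E, G)⁺ = {A, B, C, E, G}.
The closure contains neither all of R1 = {A, B, C, D, E, G} nor all of R2 = {A, E, F, G}, so the common attributes are not a superkey of either fragment. The join is lossy.

No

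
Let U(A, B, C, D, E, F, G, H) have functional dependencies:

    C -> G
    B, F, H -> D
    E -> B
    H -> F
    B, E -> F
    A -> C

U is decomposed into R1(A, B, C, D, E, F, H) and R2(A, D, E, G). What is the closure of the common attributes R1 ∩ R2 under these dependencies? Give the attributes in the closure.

A, B, C, D, E, F, G

R1 ∩ R2 = {A, D, E}.
E → B applies, adding B
B, E → F applies, adding F
A → C applies, adding C
C → G applies, adding G
Closure: {A, B, C, D, E, F, G}.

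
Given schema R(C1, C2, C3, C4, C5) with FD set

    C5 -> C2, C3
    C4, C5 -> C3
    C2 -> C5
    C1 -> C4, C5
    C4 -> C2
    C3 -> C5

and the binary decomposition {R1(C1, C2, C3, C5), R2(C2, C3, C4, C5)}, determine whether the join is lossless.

Common attributes: R1 ∩ R2 = {C2, C3, C5}.
No dependency enlarges {C2, C3, C5}, so (C2, C3, C5)⁺ = {C2, C3, C5}.
The closure contains neither all of R1 = {C1, C2, C3, C5} nor all of R2 = {C2, C3, C4, C5}, so the common attributes are not a superkey of either fragment. The join is lossy.

No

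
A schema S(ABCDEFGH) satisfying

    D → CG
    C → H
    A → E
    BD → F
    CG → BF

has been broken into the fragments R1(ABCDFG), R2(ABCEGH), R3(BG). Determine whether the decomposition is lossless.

Chase test. Columns are ABCDEFGH; row i has aⱼ where attribute j ∈ Ri, else bᵢⱼ.
Initial tableau (one row per fragment):
  row 1: a1 a2 a3 a4 b15 a6 a7 b18
  row 2: a1 a2 a3 b24 a5 b26 a7 a8
  row 3: b31 a2 b33 b34 b35 b36 a7 b38
Rows 1 and 2 agree on C; apply C→H and equate their H entries.
Rows 1 and 2 agree on A; apply A→E and equate their E entries.
Rows 1 and 2 agree on CG; apply CG→BF and equate their BF entries.
Row 1 is now all distinguished symbols — the join is lossless.

Yes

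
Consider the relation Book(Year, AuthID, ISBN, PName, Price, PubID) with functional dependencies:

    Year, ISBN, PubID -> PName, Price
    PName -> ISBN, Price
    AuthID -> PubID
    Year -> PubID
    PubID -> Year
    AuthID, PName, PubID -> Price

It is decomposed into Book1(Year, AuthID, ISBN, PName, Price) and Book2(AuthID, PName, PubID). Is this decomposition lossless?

Common attributes: Book1 ∩ Book2 = {AuthID, PName}.
Closure of {AuthID, PName}: PName → ISBN, Price applies, adding ISBN, Price; AuthID → PubID applies, adding PubID; PubID → Year applies, adding Year. So (AuthID, PName)⁺ = {Year, AuthID, ISBN, PName, Price, PubID}.
This closure contains every attribute of Book1, so Book1 ∩ Book2 → Book1. The join is lossless.

Yes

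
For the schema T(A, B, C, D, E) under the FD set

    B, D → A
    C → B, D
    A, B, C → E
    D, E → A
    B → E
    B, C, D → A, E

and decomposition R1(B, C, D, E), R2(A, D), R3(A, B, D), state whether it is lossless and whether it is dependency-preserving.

Lossless test (chase): Rows 1 and 3 agree on B, D; apply B, D→A and equate their A entries. Rows 1 and 3 agree on B; apply B→E and equate their E entries. Row 1 is now all distinguished symbols — the join is lossless.
Dependency preservation: the restricted closure of {D, E} across the fragments never reaches {A}, so D, E → A cannot be enforced without a join — not preserved.

lossless but not dependency-preserving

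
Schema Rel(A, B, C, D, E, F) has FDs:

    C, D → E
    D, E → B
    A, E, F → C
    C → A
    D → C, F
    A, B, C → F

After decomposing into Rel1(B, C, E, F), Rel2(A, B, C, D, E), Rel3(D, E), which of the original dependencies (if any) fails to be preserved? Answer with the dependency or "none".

A, E, F → C

Check A, E, F → C: no single fragment contains all of {A, C, E, F}, and the restricted closure of {A, E, F} across the fragments never reaches {C}.
C, D → E is preserved.
D, E → B is preserved.
C → A is preserved.
D → C, F is preserved.
A, B, C → F is preserved.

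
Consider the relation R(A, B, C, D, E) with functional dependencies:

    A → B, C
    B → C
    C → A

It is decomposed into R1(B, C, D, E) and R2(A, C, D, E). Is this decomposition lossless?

Yes

Common attributes: R1 ∩ R2 = {C, D, E}.
Closure of {C, D, E}: C → A applies, adding A; A → B, C applies, adding B. So (C, D, E)⁺ = {A, B, C, D, E}.
This closure contains every attribute of R1, so R1 ∩ R2 → R1. The join is lossless.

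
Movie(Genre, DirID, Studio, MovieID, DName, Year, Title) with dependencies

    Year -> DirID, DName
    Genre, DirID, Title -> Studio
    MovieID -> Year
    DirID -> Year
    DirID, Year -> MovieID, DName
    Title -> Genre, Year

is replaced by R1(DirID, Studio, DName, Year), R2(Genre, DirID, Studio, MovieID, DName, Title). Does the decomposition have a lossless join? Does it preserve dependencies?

Lossless test: (DirID, Studio, DName)⁺ = {DirID, Studio, MovieID, DName, Year}, which contains all of one fragment — lossless.
Dependency preservation: MovieID → Year; DirID, Year → MovieID, DName; Title → Genre, Year are not contained in any single fragment, but the restricted closure of each left-hand side across the fragments still reaches the right-hand side; the remaining FDs each lie inside some fragment. All dependencies are preserved.

lossless and dependency-preserving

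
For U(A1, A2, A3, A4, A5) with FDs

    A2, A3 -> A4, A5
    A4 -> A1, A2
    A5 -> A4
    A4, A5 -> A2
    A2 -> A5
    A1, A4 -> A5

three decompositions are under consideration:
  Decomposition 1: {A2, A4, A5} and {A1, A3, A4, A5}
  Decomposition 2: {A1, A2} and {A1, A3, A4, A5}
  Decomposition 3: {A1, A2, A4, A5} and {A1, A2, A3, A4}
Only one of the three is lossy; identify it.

Decomposition 2

Decomposition 1: common = {A4, A5}, closure = {A1, A2, A4, A5} → lossless.
Decomposition 2: common = {A1}, closure = {A1} → lossy.
Decomposition 3: common = {A1, A2, A4}, closure = {A1, A2, A4, A5} → lossless.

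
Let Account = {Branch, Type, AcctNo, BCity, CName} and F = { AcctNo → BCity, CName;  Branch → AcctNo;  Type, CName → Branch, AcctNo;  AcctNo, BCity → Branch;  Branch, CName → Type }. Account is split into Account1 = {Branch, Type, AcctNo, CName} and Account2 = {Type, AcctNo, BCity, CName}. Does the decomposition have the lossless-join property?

Yes

Common attributes: Account1 ∩ Account2 = {Type, AcctNo, CName}.
Closure of {Type, AcctNo, CName}: AcctNo → BCity, CName applies, adding BCity; Type, CName → Branch, AcctNo applies, adding Branch. So (Type, AcctNo, CName)⁺ = {Branch, Type, AcctNo, BCity, CName}.
This closure contains every attribute of Account1, so Account1 ∩ Account2 → Account1. The join is lossless.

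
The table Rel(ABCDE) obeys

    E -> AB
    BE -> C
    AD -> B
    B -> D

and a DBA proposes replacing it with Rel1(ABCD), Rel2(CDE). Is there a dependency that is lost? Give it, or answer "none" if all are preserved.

Check E → AB: no single fragment contains all of {ABE}, and the restricted closure of {E} across the fragments never reaches {AB}.
BE → C is preserved.
AD → B is preserved.
B → D is preserved.

E -> AB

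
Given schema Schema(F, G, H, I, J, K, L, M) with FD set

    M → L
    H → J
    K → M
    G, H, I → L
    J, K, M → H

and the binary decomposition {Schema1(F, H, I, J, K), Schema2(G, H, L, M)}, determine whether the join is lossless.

Common attributes: Schema1 ∩ Schema2 = {H}.
Closure of {H}: H → J applies, adding J. So (H)⁺ = {H, J}.
The closure contains neither all of Schema1 = {F, H, I, J, K} nor all of Schema2 = {G, H, L, M}, so the common attributes are not a superkey of either fragment. The join is lossy.

No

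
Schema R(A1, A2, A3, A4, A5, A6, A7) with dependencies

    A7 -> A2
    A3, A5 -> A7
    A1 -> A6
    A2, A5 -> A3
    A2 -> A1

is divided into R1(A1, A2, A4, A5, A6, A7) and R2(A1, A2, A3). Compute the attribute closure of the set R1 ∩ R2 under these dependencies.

A1, A2, A6

R1 ∩ R2 = {A1, A2}.
A1 → A6 applies, adding A6
Closure: {A1, A2, A6}.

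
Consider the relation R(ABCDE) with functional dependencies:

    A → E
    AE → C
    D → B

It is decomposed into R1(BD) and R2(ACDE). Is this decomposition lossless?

Common attributes: R1 ∩ R2 = {D}.
Closure of {D}: D → B applies, adding B. So (D)⁺ = {BD}.
This closure contains every attribute of R1, so R1 ∩ R2 → R1. The join is lossless.

Yes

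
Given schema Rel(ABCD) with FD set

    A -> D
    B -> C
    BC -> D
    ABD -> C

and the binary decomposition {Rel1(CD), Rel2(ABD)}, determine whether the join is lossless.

No

Common attributes: Rel1 ∩ Rel2 = {D}.
No dependency enlarges {D}, so (D)⁺ = {D}.
The closure contains neither all of Rel1 = {CD} nor all of Rel2 = {ABD}, so the common attributes are not a superkey of either fragment. The join is lossy.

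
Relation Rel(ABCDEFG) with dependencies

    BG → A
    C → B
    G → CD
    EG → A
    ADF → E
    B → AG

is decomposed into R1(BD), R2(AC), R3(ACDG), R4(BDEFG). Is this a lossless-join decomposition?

Chase test. Columns are ABCDEFG; row i has aⱼ where attribute j ∈ Ri, else bᵢⱼ.
Initial tableau (one row per fragment):
  row 1: b11 a2 b13 a4 b15 b16 b17
  row 2: a1 b22 a3 b24 b25 b26 b27
  row 3: a1 b32 a3 a4 b35 b36 a7
  row 4: b41 a2 b43 a4 a5 a6 a7
Rows 2 and 3 agree on C; apply C→B and equate their B entries.
Rows 3 and 4 agree on G; apply G→CD and equate their CD entries.
Rows 1 and 4 agree on B; apply B→AG and equate their AG entries.
Rows 2 and 3 agree on B; apply B→AG and equate their AG entries.
Rows 2 and 4 agree on C; apply C→B and equate their B entries.
Rows 1 and 2 agree on G; apply G→CD and equate their CD entries.
Rows 1 and 2 agree on B; apply B→AG and equate their AG entries.
Row 4 is now all distinguished symbols — the join is lossless.

Yes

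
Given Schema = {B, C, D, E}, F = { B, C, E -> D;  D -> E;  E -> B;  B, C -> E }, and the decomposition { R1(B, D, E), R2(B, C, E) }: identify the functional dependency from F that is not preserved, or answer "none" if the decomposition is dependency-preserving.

Check B, C, E → D: no single fragment contains all of {B, C, D, E}, and the restricted closure of {B, C, E} across the fragments never reaches {D}.
D → E is preserved.
E → B is preserved.
B, C → E is preserved.

B, C, E -> D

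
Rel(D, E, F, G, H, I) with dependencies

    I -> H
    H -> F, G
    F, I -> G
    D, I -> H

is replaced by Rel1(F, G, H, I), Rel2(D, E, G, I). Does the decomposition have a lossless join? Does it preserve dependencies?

lossless and dependency-preserving

Lossless test: (G, I)⁺ = {F, G, H, I}, which contains all of one fragment — lossless.
Dependency preservation: D, I → H is not contained in any single fragment, but the restricted closure of its left-hand side across the fragments still reaches the right-hand side; the remaining FDs each lie inside some fragment. All dependencies are preserved.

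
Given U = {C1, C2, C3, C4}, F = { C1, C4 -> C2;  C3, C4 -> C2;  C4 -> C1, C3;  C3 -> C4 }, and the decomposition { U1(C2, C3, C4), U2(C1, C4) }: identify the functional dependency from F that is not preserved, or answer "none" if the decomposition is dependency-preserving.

C1, C4 → C2: restricted closure across fragments reaches C2.
C3, C4 → C2 lies within U1.
C4 → C1, C3: restricted closure across fragments reaches C1, C3.
C3 → C4 lies within U1.
Every dependency is enforceable on the fragments, so the decomposition is dependency-preserving.

none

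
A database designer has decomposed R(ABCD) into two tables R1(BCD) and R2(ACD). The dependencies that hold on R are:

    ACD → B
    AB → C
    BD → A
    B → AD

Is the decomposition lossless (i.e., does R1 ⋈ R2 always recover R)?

Common attributes: R1 ∩ R2 = {CD}.
No dependency enlarges {CD}, so (CD)⁺ = {CD}.
The closure contains neither all of R1 = {BCD} nor all of R2 = {ACD}, so the common attributes are not a superkey of either fragment. The join is lossy.

No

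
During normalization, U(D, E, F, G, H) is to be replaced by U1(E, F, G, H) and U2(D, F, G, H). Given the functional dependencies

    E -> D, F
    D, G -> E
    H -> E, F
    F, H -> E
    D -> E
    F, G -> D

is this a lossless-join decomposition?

Yes

Common attributes: U1 ∩ U2 = {F, G, H}.
Closure of {F, G, H}: H → E, F applies, adding E; F, G → D applies, adding D. So (F, G, H)⁺ = {D, E, F, G, H}.
This closure contains every attribute of U1, so U1 ∩ U2 → U1. The join is lossless.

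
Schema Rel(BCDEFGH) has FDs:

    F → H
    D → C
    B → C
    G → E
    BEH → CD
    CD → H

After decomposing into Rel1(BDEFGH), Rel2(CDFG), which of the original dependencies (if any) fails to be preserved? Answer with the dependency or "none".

B → C

Check B → C: no single fragment contains all of {BC}, and the restricted closure of {B} across the fragments never reaches {C}.
F → H is preserved.
D → C is preserved.
G → E is preserved.
BEH → CD is preserved.
CD → H is preserved.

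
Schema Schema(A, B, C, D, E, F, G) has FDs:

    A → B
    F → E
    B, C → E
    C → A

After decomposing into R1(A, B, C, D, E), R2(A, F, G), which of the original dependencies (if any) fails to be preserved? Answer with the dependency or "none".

F → E

Check F → E: no single fragment contains all of {E, F}, and the restricted closure of {F} across the fragments never reaches {E}.
A → B is preserved.
B, C → E is preserved.
C → A is preserved.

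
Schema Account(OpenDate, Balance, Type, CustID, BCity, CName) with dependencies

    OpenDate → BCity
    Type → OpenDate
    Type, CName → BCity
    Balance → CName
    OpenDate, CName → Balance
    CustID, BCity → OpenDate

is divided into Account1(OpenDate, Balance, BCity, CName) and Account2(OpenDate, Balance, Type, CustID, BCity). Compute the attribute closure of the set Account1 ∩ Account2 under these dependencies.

Account1 ∩ Account2 = {OpenDate, Balance, BCity}.
Balance → CName applies, adding CName
Closure: {OpenDate, Balance, BCity, CName}.

OpenDate, Balance, BCity, CName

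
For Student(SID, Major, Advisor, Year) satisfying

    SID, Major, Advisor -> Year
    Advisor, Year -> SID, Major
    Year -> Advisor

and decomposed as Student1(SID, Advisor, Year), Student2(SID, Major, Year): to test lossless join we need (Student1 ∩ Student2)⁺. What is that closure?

SID, Major, Advisor, Year

Student1 ∩ Student2 = {SID, Year}.
Year → Advisor applies, adding Advisor
Advisor, Year → SID, Major applies, adding Major
Closure: {SID, Major, Advisor, Year}.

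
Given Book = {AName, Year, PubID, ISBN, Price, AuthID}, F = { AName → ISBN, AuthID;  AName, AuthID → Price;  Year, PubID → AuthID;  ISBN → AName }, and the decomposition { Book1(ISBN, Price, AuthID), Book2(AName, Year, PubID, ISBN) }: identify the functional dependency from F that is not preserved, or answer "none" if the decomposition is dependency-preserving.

Year, PubID → AuthID

Check Year, PubID → AuthID: no single fragment contains all of {Year, PubID, AuthID}, and the restricted closure of {Year, PubID} across the fragments never reaches {AuthID}.
AName → ISBN, AuthID is preserved.
AName, AuthID → Price is preserved.
ISBN → AName is preserved.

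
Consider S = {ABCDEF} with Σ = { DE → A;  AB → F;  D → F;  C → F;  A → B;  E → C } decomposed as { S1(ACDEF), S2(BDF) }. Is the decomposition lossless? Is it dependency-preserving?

lossy and not dependency-preserving

Lossless test: (DF)⁺ = {DF}, which is a superkey of neither fragment — lossy.
Dependency preservation: the restricted closure of {A} across the fragments never reaches {B}, so A → B cannot be enforced without a join — not preserved.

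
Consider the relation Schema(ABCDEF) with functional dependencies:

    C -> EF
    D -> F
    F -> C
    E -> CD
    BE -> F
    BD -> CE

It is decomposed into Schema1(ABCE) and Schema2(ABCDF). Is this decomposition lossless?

Common attributes: Schema1 ∩ Schema2 = {ABC}.
Closure of {ABC}: C → EF applies, adding EF; E → CD applies, adding D. So (ABC)⁺ = {ABCDEF}.
This closure contains every attribute of Schema1, so Schema1 ∩ Schema2 → Schema1. The join is lossless.

Yes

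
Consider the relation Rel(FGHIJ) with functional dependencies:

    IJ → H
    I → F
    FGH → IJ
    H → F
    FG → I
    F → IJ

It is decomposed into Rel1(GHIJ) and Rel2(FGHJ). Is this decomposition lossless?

Yes

Common attributes: Rel1 ∩ Rel2 = {GHJ}.
Closure of {GHJ}: H → F applies, adding F; FG → I applies, adding I. So (GHJ)⁺ = {FGHIJ}.
This closure contains every attribute of Rel1, so Rel1 ∩ Rel2 → Rel1. The join is lossless.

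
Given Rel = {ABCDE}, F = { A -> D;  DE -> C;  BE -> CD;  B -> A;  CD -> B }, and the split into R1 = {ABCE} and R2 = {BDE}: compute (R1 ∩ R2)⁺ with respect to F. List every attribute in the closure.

ABCDE

R1 ∩ R2 = {BE}.
BE → CD applies, adding CD
B → A applies, adding A
Closure: {ABCDE}.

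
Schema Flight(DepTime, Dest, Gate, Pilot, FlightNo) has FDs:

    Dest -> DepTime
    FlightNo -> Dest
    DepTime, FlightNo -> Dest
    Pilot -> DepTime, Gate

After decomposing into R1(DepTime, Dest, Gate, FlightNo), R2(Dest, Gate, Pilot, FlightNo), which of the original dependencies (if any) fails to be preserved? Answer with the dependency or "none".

Check Pilot → DepTime, Gate: no single fragment contains all of {DepTime, Gate, Pilot}, and the restricted closure of {Pilot} across the fragments never reaches {DepTime, Gate}.
Dest → DepTime is preserved.
FlightNo → Dest is preserved.
DepTime, FlightNo → Dest is preserved.

Pilot -> DepTime, Gate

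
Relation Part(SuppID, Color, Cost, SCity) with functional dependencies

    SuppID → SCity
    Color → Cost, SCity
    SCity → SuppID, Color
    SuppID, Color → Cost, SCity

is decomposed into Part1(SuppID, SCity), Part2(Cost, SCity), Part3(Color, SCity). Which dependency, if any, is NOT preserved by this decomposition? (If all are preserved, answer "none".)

none

SuppID → SCity lies within Part1.
Color → Cost, SCity: restricted closure across fragments reaches Cost, SCity.
SCity → SuppID, Color: restricted closure across fragments reaches SuppID, Color.
SuppID, Color → Cost, SCity: restricted closure across fragments reaches Cost, SCity.
Every dependency is enforceable on the fragments, so the decomposition is dependency-preserving.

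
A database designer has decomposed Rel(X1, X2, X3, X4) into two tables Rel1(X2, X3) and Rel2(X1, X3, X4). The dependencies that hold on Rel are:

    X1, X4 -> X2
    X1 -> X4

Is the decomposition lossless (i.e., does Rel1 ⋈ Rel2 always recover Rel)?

Common attributes: Rel1 ∩ Rel2 = {X3}.
No dependency enlarges {X3}, so (X3)⁺ = {X3}.
The closure contains neither all of Rel1 = {X2, X3} nor all of Rel2 = {X1, X3, X4}, so the common attributes are not a superkey of either fragment. The join is lossy.

No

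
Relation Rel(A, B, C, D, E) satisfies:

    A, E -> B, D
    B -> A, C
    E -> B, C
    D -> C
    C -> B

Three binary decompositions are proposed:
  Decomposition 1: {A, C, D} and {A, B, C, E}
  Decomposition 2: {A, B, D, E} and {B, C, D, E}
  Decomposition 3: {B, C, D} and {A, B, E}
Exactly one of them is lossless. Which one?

Decomposition 1: common = {A, C}, closure = {A, B, C} → lossy.
Decomposition 2: common = {B, D, E}, closure = {A, B, C, D, E} → lossless.
Decomposition 3: common = {B}, closure = {A, B, C} → lossy.

Decomposition 2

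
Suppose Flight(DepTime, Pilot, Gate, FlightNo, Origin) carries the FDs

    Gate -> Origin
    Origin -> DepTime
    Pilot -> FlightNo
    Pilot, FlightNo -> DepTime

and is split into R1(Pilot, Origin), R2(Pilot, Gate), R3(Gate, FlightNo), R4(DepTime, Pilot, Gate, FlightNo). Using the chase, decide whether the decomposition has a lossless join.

No

Chase test. Columns are DepTime, Pilot, Gate, FlightNo, Origin; row i has aⱼ where attribute j ∈ Ri, else bᵢⱼ.
Initial tableau (one row per fragment):
  row 1: b11 a2 b13 b14 a5
  row 2: b21 a2 a3 b24 b25
  row 3: b31 b32 a3 a4 b35
  row 4: a1 a2 a3 a4 b45
Rows 2 and 3 agree on Gate; apply Gate→Origin and equate their Origin entries.
Rows 2 and 4 agree on Gate; apply Gate→Origin and equate their Origin entries.
Rows 2 and 3 agree on Origin; apply Origin→DepTime and equate their DepTime entries.
Rows 2 and 4 agree on Origin; apply Origin→DepTime and equate their DepTime entries.
Rows 1 and 2 agree on Pilot; apply Pilot→FlightNo and equate their FlightNo entries.
Rows 1 and 4 agree on Pilot; apply Pilot→FlightNo and equate their FlightNo entries.
Rows 1 and 2 agree on Pilot, FlightNo; apply Pilot, FlightNo→DepTime and equate their DepTime entries.
No row becomes fully distinguished — the join is lossy.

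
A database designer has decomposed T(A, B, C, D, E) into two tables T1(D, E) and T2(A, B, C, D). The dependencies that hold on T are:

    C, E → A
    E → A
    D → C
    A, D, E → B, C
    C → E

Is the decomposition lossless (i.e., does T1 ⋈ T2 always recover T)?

Yes

Common attributes: T1 ∩ T2 = {D}.
Closure of {D}: D → C applies, adding C; C → E applies, adding E; C, E → A applies, adding A; A, D, E → B, C applies, adding B. So (D)⁺ = {A, B, C, D, E}.
This closure contains every attribute of T1, so T1 ∩ T2 → T1. The join is lossless.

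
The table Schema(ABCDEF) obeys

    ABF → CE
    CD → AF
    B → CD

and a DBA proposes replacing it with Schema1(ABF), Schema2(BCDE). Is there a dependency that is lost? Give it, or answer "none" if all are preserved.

Check CD → AF: no single fragment contains all of {ACDF}, and the restricted closure of {CD} across the fragments never reaches {AF}.
ABF → CE is preserved.
B → CD is preserved.

CD → AF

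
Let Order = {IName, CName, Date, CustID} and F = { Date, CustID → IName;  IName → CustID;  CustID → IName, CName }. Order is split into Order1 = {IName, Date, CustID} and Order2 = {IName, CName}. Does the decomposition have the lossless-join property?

Common attributes: Order1 ∩ Order2 = {IName}.
Closure of {IName}: IName → CustID applies, adding CustID; CustID → IName, CName applies, adding CName. So (IName)⁺ = {IName, CName, CustID}.
This closure contains every attribute of Order2, so Order1 ∩ Order2 → Order2. The join is lossless.

Yes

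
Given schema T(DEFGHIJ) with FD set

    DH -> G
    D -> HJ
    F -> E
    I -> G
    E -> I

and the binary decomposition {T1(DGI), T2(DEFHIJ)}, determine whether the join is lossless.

Common attributes: T1 ∩ T2 = {DI}.
Closure of {DI}: D → HJ applies, adding HJ; I → G applies, adding G. So (DI)⁺ = {DGHIJ}.
This closure contains every attribute of T1, so T1 ∩ T2 → T1. The join is lossless.

Yes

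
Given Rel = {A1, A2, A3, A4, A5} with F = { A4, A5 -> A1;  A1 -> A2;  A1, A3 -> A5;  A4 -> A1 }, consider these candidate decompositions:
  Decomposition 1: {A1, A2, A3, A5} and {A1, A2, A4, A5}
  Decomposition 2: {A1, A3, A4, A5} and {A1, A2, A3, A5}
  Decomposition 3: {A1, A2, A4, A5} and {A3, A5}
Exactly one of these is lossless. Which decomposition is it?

Decomposition 2

Decomposition 1: common = {A1, A2, A5}, closure = {A1, A2, A5} → lossy.
Decomposition 2: common = {A1, A3, A5}, closure = {A1, A2, A3, A5} → lossless.
Decomposition 3: common = {A5}, closure = {A5} → lossy.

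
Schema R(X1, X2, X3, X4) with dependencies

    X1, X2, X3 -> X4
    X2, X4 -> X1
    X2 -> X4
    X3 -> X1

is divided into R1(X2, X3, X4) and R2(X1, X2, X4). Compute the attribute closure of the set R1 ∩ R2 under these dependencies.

R1 ∩ R2 = {X2, X4}.
X2, X4 → X1 applies, adding X1
Closure: {X1, X2, X4}.

X1, X2, X4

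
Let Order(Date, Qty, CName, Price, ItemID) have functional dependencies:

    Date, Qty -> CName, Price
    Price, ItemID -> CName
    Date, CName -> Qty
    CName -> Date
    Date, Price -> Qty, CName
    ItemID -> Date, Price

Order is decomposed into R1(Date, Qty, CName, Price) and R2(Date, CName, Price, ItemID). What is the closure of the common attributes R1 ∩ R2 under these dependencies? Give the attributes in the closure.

R1 ∩ R2 = {Date, CName, Price}.
Date, CName → Qty applies, adding Qty
Closure: {Date, Qty, CName, Price}.

Date, Qty, CName, Price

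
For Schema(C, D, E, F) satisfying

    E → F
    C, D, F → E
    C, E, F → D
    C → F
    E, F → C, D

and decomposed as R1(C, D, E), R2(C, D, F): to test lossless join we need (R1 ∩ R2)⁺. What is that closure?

R1 ∩ R2 = {C, D}.
C → F applies, adding F
C, D, F → E applies, adding E
Closure: {C, D, E, F}.

C, D, E, F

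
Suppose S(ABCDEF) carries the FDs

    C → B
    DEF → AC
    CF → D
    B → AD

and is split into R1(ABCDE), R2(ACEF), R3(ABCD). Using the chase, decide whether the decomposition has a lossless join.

Yes

Chase test. Columns are ABCDEF; row i has aⱼ where attribute j ∈ Ri, else bᵢⱼ.
Initial tableau (one row per fragment):
  row 1: a1 a2 a3 a4 a5 b16
  row 2: a1 b22 a3 b24 a5 a6
  row 3: a1 a2 a3 a4 b35 b36
Rows 1 and 2 agree on C; apply C→B and equate their B entries.
Rows 1 and 2 agree on B; apply B→AD and equate their AD entries.
Row 2 is now all distinguished symbols — the join is lossless.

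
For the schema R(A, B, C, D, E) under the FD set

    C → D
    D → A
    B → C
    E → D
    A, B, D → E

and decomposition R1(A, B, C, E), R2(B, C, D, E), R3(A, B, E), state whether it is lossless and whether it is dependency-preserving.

lossless but not dependency-preserving

Lossless test (chase): Rows 1 and 2 agree on C; apply C→D and equate their D entries. Rows 1 and 2 agree on D; apply D→A and equate their A entries. Rows 1 and 3 agree on B; apply B→C and equate their C entries. Rows 1 and 3 agree on E; apply E→D and equate their D entries. Row 1 is now all distinguished symbols — the join is lossless.
Dependency preservation: the restricted closure of {D} across the fragments never reaches {A}, so D → A cannot be enforced without a join — not preserved.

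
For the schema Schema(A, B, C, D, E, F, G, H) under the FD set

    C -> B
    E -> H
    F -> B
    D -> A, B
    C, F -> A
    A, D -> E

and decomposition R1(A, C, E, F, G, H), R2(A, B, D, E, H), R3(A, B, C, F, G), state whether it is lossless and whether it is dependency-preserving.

Lossless test (chase): Rows 1 and 3 agree on C; apply C→B and equate their B entries. No row becomes fully distinguished — the join is lossy.
Dependency preservation: every FD's attributes lie within a single fragment, so each can be enforced locally — preserved.

lossy but dependency-preserving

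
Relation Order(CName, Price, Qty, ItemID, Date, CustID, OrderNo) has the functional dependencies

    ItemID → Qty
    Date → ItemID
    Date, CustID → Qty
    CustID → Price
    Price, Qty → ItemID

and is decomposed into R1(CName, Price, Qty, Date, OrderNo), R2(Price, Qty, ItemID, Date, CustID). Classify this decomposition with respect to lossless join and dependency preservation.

lossy but dependency-preserving

Lossless test: (Price, Qty, Date)⁺ = {Price, Qty, ItemID, Date}, which is a superkey of neither fragment — lossy.
Dependency preservation: every FD's attributes lie within a single fragment, so each can be enforced locally — preserved.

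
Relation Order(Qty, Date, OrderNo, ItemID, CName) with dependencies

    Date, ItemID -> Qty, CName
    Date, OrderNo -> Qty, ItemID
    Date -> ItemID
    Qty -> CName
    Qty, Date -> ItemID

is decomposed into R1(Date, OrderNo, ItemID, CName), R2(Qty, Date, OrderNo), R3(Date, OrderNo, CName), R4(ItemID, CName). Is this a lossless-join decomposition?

Chase test. Columns are Qty, Date, OrderNo, ItemID, CName; row i has aⱼ where attribute j ∈ Ri, else bᵢⱼ.
Initial tableau (one row per fragment):
  row 1: b11 a2 a3 a4 a5
  row 2: a1 a2 a3 b24 b25
  row 3: b31 a2 a3 b34 a5
  row 4: b41 b42 b43 a4 a5
Rows 1 and 2 agree on Date, OrderNo; apply Date, OrderNo→Qty, ItemID and equate their Qty, ItemID entries.
Rows 1 and 3 agree on Date, OrderNo; apply Date, OrderNo→Qty, ItemID and equate their Qty, ItemID entries.
Rows 1 and 2 agree on Qty; apply Qty→CName and equate their CName entries.
Row 1 is now all distinguished symbols — the join is lossless.

Yes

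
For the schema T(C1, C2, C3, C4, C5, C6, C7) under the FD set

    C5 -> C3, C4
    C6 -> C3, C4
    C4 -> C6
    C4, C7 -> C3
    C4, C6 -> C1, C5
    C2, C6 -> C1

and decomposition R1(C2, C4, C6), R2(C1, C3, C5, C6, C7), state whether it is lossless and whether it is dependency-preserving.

lossy but dependency-preserving

Lossless test: (C6)⁺ = {C1, C3, C4, C5, C6}, which is a superkey of neither fragment — lossy.
Dependency preservation: C5 → C3, C4; C6 → C3, C4; C4, C7 → C3; C4, C6 → C1, C5; C2, C6 → C1 are not contained in any single fragment, but the restricted closure of each left-hand side across the fragments still reaches the right-hand side; the remaining FDs each lie inside some fragment. All dependencies are preserved.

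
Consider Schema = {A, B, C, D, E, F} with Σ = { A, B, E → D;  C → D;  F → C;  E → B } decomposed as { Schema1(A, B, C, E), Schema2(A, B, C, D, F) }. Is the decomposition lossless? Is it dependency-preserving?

lossy and not dependency-preserving

Lossless test: (A, B, C)⁺ = {A, B, C, D}, which is a superkey of neither fragment — lossy.
Dependency preservation: the restricted closure of {A, B, E} across the fragments never reaches {D}, so A, B, E → D cannot be enforced without a join — not preserved.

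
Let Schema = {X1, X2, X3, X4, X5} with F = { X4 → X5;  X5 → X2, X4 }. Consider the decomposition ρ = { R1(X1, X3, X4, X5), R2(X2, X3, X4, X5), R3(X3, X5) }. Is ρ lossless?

Chase test. Columns are X1, X2, X3, X4, X5; row i has aⱼ where attribute j ∈ Ri, else bᵢⱼ.
Initial tableau (one row per fragment):
  row 1: a1 b12 a3 a4 a5
  row 2: b21 a2 a3 a4 a5
  row 3: b31 b32 a3 b34 a5
Rows 1 and 2 agree on X5; apply X5→X2, X4 and equate their X2, X4 entries.
Rows 1 and 3 agree on X5; apply X5→X2, X4 and equate their X2, X4 entries.
Row 1 is now all distinguished symbols — the join is lossless.

Yes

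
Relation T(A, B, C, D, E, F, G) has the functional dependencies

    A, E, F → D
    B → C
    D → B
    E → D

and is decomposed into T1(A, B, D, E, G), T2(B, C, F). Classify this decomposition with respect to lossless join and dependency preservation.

lossy but dependency-preserving

Lossless test: (B)⁺ = {B, C}, which is a superkey of neither fragment — lossy.
Dependency preservation: A, E, F → D is not contained in any single fragment, but the restricted closure of its left-hand side across the fragments still reaches the right-hand side; the remaining FDs each lie inside some fragment. All dependencies are preserved.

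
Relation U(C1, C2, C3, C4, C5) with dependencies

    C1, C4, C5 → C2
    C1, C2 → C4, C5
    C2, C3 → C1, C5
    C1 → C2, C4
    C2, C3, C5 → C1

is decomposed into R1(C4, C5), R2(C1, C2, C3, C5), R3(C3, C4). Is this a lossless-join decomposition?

No

Chase test. Columns are C1, C2, C3, C4, C5; row i has aⱼ where attribute j ∈ Ri, else bᵢⱼ.
Initial tableau (one row per fragment):
  row 1: b11 b12 b13 a4 a5
  row 2: a1 a2 a3 b24 a5
  row 3: b31 b32 a3 a4 b35
No row becomes fully distinguished — the join is lossy.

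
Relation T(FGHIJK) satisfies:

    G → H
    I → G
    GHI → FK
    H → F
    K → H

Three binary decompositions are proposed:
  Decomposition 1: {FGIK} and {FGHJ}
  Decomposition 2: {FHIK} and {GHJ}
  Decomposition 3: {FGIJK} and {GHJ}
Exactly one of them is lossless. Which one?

Decomposition 3

Decomposition 1: common = {FG}, closure = {FGH} → lossy.
Decomposition 2: common = {H}, closure = {FH} → lossy.
Decomposition 3: common = {GJ}, closure = {FGHJ} → lossless.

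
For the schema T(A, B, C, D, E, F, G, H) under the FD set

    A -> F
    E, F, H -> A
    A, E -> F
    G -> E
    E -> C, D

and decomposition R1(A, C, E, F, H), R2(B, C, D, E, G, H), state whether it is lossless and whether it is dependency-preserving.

Lossless test: (C, E, H)⁺ = {C, D, E, H}, which is a superkey of neither fragment — lossy.
Dependency preservation: every FD's attributes lie within a single fragment, so each can be enforced locally — preserved.

lossy but dependency-preserving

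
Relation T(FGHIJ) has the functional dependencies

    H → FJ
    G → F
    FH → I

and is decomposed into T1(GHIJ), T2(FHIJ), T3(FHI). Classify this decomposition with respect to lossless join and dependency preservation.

Lossless test (chase): Rows 1 and 2 agree on H; apply H→FJ and equate their FJ entries. Rows 1 and 3 agree on H; apply H→FJ and equate their FJ entries. Row 1 is now all distinguished symbols — the join is lossless.
Dependency preservation: the restricted closure of {G} across the fragments never reaches {F}, so G → F cannot be enforced without a join — not preserved.

lossless but not dependency-preserving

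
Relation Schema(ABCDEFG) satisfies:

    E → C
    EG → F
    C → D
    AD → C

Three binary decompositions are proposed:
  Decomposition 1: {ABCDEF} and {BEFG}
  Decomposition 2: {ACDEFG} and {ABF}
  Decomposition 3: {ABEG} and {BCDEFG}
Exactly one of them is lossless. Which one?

Decomposition 3

Decomposition 1: common = {BEF}, closure = {BCDEF} → lossy.
Decomposition 2: common = {AF}, closure = {AF} → lossy.
Decomposition 3: common = {BEG}, closure = {BCDEFG} → lossless.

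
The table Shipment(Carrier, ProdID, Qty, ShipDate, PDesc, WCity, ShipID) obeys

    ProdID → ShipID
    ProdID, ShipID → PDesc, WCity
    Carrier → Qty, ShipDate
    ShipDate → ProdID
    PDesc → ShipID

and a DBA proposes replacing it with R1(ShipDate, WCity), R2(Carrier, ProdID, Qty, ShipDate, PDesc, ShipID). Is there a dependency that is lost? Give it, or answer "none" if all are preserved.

ProdID, ShipID → PDesc, WCity

Check ProdID, ShipID → PDesc, WCity: no single fragment contains all of {ProdID, PDesc, WCity, ShipID}, and the restricted closure of {ProdID, ShipID} across the fragments never reaches {PDesc, WCity}.
ProdID → ShipID is preserved.
Carrier → Qty, ShipDate is preserved.
ShipDate → ProdID is preserved.
PDesc → ShipID is preserved.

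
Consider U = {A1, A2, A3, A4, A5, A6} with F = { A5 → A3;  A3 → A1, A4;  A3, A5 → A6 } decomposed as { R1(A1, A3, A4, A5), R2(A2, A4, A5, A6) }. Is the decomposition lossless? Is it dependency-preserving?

lossless and dependency-preserving

Lossless test: (A4, A5)⁺ = {A1, A3, A4, A5, A6}, which contains all of one fragment — lossless.
Dependency preservation: A3, A5 → A6 is not contained in any single fragment, but the restricted closure of its left-hand side across the fragments still reaches the right-hand side; the remaining FDs each lie inside some fragment. All dependencies are preserved.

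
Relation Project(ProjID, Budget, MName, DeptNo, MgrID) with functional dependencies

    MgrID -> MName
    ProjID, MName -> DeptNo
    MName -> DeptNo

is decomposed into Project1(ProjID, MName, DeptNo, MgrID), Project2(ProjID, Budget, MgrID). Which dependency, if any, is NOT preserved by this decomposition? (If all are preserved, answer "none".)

MgrID → MName lies within Project1.
ProjID, MName → DeptNo lies within Project1.
MName → DeptNo lies within Project1.
Every dependency is enforceable on the fragments, so the decomposition is dependency-preserving.

none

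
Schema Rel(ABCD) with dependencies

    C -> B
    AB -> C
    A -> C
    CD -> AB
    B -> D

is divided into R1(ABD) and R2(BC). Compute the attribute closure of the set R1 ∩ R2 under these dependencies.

R1 ∩ R2 = {B}.
B → D applies, adding D
Closure: {BD}.

BD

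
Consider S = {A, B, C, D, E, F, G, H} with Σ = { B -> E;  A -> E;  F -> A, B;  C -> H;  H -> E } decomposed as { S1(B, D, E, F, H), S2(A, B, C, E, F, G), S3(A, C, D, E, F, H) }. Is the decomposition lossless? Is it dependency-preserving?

lossy but dependency-preserving

Lossless test (chase): Rows 1 and 2 agree on F; apply F→A, B and equate their A, B entries. Rows 1 and 3 agree on F; apply F→A, B and equate their A, B entries. Rows 2 and 3 agree on C; apply C→H and equate their H entries. No row becomes fully distinguished — the join is lossy.
Dependency preservation: every FD's attributes lie within a single fragment, so each can be enforced locally — preserved.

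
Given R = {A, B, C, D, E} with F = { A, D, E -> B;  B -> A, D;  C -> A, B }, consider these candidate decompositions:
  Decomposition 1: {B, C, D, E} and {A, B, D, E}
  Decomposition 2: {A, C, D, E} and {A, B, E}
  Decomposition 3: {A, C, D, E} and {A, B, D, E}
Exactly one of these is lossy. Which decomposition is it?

Decomposition 1: common = {B, D, E}, closure = {A, B, D, E} → lossless.
Decomposition 2: common = {A, E}, closure = {A, E} → lossy.
Decomposition 3: common = {A, D, E}, closure = {A, B, D, E} → lossless.

Decomposition 2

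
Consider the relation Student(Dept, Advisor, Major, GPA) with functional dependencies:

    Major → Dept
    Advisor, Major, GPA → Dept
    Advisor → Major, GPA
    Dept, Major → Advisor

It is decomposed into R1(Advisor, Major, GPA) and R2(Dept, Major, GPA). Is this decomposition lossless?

Common attributes: R1 ∩ R2 = {Major, GPA}.
Closure of {Major, GPA}: Major → Dept applies, adding Dept; Dept, Major → Advisor applies, adding Advisor. So (Major, GPA)⁺ = {Dept, Advisor, Major, GPA}.
This closure contains every attribute of R1, so R1 ∩ R2 → R1. The join is lossless.

Yes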